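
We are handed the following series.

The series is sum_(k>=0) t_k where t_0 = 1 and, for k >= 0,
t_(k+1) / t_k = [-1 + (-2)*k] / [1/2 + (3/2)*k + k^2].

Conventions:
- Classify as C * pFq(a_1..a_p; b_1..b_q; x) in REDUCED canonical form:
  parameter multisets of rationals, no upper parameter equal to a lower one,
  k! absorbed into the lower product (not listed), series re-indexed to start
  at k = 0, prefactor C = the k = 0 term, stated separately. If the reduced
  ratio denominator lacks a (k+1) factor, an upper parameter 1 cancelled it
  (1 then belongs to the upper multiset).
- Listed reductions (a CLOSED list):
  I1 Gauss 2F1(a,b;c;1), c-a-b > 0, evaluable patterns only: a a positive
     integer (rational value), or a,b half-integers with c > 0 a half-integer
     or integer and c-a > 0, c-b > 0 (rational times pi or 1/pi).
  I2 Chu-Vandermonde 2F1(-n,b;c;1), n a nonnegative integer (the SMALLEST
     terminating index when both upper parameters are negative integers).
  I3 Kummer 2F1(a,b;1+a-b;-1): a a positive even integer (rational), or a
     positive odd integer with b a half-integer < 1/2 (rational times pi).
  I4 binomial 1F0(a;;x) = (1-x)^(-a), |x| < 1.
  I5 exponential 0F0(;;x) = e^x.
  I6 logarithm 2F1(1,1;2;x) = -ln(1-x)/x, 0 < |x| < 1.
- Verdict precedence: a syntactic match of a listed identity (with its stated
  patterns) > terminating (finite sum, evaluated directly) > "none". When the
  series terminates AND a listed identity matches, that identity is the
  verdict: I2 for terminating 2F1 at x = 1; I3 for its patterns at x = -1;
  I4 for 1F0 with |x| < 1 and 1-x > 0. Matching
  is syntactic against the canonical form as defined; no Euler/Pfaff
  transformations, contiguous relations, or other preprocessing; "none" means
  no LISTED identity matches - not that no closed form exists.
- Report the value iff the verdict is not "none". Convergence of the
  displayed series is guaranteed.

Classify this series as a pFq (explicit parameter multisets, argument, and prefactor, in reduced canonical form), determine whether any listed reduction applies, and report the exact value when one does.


Canonical form: C = 1 times 0F0 with upper {-}, lower {-}, x = -2. Verdict: the exponential series (I5) fires (the 0F0 exponential series at x = -2). Sum: e^(-2).

The tell: t_0 = 1 here, and cancel k + 1/2 from the displayed ratio first; then C = 1, x = -2.
Term ratio: r(k) = (-2) * 1 / [(k+1)] - rational; roots negated = parameters, x = (-2), C = 1.


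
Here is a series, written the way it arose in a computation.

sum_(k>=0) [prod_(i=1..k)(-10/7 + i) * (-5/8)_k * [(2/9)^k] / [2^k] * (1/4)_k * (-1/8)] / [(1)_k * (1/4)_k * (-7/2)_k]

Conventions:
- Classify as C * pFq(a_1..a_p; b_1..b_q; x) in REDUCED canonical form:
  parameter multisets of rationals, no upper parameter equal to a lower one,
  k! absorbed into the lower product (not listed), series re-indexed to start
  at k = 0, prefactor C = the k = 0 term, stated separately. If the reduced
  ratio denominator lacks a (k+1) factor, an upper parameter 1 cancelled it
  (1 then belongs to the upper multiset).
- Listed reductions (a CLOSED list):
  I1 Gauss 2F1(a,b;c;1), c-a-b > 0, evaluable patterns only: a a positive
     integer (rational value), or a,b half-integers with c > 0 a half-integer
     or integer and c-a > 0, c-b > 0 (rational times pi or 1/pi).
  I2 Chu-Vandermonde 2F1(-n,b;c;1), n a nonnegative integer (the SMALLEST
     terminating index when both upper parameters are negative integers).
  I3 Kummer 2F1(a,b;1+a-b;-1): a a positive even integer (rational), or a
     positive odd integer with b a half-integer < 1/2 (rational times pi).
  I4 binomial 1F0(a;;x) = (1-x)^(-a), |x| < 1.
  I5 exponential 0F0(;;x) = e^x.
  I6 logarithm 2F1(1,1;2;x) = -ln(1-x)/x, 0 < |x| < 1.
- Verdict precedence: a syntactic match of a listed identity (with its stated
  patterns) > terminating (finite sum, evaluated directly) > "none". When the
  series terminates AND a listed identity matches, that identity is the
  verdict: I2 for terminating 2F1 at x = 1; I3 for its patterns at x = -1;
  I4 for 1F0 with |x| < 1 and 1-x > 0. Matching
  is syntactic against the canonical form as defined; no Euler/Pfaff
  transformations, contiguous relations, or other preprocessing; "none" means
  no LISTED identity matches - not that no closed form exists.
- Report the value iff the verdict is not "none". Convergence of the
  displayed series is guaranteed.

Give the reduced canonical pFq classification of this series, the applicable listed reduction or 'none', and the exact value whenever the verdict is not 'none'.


Canonical form: C = -1/8 times 2F1 with upper {-5/8, -3/7}, lower {-7/2}, x = 1/9. Verdict: none (x = 1/9): each listed identity misses the multisets {-5/8, -3/7} ; {-7/2}.

First insight: t_0 being -1/8, the two k-th powers (C = -1/8) combine into one argument.
Consecutive-term ratio: r(k) = (1/9) * (k-5/8) (k-3/7) / [(k-7/2) (k+1)] - rational in k, leading ratio (1/9); with t_0 = -1/8, classification follows.


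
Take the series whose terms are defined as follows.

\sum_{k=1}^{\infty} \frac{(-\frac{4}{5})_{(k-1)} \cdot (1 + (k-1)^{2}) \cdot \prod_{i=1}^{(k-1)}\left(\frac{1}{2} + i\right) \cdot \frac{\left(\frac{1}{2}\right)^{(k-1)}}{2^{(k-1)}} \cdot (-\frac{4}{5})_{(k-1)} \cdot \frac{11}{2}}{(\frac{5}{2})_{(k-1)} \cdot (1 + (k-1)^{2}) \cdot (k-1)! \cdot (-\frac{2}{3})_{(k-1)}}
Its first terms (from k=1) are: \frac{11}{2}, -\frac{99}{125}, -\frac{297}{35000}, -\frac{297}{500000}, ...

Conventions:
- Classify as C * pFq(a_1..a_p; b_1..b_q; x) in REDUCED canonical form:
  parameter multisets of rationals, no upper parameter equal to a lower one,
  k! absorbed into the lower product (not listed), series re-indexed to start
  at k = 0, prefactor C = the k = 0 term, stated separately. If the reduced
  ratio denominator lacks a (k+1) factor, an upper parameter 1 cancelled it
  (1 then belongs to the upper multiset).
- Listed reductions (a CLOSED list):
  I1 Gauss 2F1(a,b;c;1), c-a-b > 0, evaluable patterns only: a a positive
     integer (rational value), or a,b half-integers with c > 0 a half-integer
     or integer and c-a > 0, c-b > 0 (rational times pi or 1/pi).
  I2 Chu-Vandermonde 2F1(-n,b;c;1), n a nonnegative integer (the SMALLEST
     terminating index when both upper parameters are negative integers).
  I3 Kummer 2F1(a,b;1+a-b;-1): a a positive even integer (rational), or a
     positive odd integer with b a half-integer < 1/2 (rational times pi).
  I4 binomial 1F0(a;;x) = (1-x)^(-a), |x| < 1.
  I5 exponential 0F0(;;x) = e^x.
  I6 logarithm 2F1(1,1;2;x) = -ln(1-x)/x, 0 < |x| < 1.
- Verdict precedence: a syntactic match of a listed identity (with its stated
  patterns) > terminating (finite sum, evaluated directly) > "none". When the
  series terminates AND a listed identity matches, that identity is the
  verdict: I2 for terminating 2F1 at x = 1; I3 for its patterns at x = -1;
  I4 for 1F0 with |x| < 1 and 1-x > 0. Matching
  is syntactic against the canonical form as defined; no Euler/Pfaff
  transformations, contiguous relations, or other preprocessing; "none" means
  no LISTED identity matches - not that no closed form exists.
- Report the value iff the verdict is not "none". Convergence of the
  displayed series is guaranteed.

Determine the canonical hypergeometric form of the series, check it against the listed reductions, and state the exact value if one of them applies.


This is \frac{11}{2} * 3F2(-\frac{4}{5}, -\frac{4}{5}, \frac{3}{2}; -\frac{2}{3}, \frac{5}{2}; \frac{1}{4}) in reduced canonical form. Verdict: none - at argument \frac{1}{4} the multisets {-\frac{4}{5}, -\frac{4}{5}, \frac{3}{2}} ; {-\frac{2}{3}, \frac{5}{2}} match no listed identity.

The tell: t_0 being \frac{11}{2}, striking the common factor k^2 + 1 reduces the term (C = 11/2).
Step ratio: r(k) = \frac{1}{4} * (k-\frac{4}{5}) (k-\frac{4}{5}) (k+\frac{3}{2}) / [(k-\frac{2}{3}) (k+\frac{5}{2}) (k+1)] - poly over poly, x = \frac{1}{4} from leading terms; C = \frac{11}{2} at k = 0.


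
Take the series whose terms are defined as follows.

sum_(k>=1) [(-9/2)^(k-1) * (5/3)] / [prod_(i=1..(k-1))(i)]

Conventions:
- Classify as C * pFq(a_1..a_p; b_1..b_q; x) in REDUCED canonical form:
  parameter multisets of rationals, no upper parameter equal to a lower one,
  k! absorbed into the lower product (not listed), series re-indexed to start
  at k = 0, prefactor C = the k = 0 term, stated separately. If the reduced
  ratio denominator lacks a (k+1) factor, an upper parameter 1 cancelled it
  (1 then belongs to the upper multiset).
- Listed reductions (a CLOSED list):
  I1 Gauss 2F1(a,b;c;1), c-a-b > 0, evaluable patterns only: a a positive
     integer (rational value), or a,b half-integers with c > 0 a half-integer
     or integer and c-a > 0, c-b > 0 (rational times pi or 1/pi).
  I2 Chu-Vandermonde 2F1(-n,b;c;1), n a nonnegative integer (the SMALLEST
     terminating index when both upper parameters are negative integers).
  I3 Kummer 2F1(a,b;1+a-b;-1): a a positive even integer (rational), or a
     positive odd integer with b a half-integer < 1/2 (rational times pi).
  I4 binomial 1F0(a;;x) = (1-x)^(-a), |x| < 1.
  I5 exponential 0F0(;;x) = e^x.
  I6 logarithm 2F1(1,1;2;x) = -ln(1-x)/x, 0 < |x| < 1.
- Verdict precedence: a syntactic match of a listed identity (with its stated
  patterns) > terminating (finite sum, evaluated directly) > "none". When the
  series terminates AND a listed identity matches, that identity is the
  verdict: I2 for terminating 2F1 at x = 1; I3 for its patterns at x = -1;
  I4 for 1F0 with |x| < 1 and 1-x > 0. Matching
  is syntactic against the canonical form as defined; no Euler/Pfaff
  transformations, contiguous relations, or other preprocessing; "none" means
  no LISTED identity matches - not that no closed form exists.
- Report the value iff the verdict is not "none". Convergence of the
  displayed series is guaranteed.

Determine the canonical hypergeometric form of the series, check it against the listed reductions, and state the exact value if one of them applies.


At argument -9/2: a 0F0 with upper {-}, lower {-}, scaled by C = 5/3. Verdict (x = -9/2): the exponential series (I5) applies (the 0F0 exponential series at x = -9/2). Hence: (5/3) * e^(-9/2).

Structural cue: from the first term 5/3: the product of the first k integers (C = 5/3, x = -9/2) is k!.
Step ratio: r(k) = (-9/2) * 1 / [(k+1)] - rational in k, leading ratio (-9/2); with t_0 = 5/3, classification follows.


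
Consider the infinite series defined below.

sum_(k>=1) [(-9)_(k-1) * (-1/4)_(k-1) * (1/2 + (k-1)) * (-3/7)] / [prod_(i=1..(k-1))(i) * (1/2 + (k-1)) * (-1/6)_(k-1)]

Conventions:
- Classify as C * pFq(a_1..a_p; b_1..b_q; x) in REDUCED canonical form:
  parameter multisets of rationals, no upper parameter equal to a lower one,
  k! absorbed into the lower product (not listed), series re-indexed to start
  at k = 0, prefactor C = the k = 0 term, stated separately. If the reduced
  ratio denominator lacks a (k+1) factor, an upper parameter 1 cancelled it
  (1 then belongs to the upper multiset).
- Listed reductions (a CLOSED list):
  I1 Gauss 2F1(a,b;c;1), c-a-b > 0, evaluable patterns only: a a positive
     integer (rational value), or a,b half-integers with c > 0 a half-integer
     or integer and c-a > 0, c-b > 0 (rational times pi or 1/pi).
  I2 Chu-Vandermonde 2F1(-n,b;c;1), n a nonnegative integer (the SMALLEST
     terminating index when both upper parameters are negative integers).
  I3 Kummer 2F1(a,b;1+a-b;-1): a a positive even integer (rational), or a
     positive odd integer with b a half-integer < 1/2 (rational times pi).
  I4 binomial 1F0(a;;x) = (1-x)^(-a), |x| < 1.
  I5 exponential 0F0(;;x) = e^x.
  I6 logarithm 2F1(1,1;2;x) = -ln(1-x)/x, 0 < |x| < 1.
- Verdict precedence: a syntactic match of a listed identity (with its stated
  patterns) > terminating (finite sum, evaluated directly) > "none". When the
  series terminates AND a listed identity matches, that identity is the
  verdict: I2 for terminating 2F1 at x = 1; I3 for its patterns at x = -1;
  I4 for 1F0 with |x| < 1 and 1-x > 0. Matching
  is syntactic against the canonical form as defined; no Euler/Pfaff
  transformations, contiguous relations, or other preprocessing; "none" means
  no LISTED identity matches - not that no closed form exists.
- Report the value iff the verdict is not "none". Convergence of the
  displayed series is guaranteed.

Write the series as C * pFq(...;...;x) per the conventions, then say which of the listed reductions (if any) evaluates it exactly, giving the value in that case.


Classification (C = -3/7): 2F1 with upper {-9, -1/4}, lower {-1/6}, argument x = 1. Verdict: the Chu-Vandermonde identity I2 matches (terminating 2F1 at x = 1 with n = 9, b = -1/4, c = -1/6). Hence: 3116454315/7238860288.

Structural cue: x = 1 and k + 1/2 divides numerator and denominator alike; prefactor -3/7 after cancelling.
Term ratio: r(k) = 1 * (k-9) (k-1/4) / [(k-1/6) (k+1)] - rational; roots negated = parameters, x = 1, C = -3/7.


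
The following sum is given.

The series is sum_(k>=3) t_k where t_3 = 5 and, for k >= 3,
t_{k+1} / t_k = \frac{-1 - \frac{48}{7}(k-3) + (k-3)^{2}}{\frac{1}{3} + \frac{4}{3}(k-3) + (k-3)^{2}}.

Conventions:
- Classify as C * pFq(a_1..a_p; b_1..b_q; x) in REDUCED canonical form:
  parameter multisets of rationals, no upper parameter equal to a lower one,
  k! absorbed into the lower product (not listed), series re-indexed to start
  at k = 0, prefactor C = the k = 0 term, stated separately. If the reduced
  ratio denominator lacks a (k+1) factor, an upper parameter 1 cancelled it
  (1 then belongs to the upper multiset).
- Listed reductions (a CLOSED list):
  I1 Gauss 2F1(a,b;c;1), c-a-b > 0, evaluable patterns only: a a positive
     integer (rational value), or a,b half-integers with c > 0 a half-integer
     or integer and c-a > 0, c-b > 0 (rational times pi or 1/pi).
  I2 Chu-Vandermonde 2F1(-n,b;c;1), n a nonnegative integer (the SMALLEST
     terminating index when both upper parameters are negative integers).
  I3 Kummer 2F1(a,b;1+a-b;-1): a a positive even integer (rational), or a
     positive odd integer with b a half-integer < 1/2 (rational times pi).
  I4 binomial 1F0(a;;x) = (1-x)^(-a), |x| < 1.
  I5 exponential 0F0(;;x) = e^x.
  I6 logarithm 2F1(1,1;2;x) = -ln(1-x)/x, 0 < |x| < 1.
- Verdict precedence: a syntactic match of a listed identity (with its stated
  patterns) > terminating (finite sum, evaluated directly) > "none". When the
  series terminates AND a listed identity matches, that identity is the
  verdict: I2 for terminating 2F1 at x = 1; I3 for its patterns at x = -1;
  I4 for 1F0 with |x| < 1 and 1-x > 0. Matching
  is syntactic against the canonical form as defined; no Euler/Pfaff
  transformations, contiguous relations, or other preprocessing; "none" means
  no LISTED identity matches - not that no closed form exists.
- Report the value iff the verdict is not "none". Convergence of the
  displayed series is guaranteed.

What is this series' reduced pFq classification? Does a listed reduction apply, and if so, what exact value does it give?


Prefactor 5, argument 1: 2F1 with upper {-7, \frac{1}{7}} over lower {\frac{1}{3}}. Verdict: the Chu-Vandermonde identity I2 matches (terminating 2F1 at x = 1 with n = 7, b = 1/7, c = \frac{1}{3}). Its exact value is \frac{230957375}{109531219}.

Structural cue: with t_0 = 5, factor the ratio over Q (prefactor 5): negated roots = parameters.
Term ratio: r(k) = 1 * (k-7) (k+\frac{1}{7}) / [(k+\frac{1}{3}) (k+1)] - poly over poly, x = 1 from leading terms; C = 5 at k = 0.


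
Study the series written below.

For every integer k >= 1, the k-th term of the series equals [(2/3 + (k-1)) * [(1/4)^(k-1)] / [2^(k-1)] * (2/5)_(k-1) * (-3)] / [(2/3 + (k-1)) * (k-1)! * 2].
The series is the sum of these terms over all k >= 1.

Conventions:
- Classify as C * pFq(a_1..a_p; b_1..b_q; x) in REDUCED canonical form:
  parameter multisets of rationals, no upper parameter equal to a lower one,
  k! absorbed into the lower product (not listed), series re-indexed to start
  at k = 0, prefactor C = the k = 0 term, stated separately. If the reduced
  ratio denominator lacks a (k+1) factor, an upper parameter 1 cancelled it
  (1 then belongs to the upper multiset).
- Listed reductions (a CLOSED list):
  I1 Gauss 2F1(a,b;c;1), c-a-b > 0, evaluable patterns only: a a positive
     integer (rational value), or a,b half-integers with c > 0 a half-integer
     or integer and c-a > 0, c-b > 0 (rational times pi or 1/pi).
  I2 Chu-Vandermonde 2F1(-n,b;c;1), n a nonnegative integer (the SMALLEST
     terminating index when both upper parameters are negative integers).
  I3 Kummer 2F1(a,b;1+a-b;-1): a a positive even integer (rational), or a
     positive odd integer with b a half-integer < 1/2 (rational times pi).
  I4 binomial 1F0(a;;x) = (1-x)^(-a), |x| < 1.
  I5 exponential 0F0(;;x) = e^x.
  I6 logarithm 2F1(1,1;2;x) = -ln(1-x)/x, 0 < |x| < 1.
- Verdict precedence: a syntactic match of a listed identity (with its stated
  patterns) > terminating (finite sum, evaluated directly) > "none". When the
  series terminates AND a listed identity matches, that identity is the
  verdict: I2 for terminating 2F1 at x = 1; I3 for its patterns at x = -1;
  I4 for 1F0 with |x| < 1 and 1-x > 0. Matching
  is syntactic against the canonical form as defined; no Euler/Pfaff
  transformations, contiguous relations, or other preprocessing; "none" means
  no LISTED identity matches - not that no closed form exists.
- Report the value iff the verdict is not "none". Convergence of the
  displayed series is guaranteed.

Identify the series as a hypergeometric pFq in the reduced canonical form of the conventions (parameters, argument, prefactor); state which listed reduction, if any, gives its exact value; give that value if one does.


Key observation: from the first term -3/2: the factor k + 2/3 cancels (top and bottom), leaving C = -3/2.
Step ratio: r(k) = (1/8) * (k+2/5) / [(k+1)] - rational in k. x = (1/8); t_0 = -3/2; negate the roots.

x = 1/8 here; the reduced form reads 1F0, upper {2/5}, lower {-}, C = -3/2. Verdict: binomial (I4) applies (the 1F0 binomial series: exponent -2/5, x = 1/8). Exact value: (-3/2) * (7/8)^(-2/5).


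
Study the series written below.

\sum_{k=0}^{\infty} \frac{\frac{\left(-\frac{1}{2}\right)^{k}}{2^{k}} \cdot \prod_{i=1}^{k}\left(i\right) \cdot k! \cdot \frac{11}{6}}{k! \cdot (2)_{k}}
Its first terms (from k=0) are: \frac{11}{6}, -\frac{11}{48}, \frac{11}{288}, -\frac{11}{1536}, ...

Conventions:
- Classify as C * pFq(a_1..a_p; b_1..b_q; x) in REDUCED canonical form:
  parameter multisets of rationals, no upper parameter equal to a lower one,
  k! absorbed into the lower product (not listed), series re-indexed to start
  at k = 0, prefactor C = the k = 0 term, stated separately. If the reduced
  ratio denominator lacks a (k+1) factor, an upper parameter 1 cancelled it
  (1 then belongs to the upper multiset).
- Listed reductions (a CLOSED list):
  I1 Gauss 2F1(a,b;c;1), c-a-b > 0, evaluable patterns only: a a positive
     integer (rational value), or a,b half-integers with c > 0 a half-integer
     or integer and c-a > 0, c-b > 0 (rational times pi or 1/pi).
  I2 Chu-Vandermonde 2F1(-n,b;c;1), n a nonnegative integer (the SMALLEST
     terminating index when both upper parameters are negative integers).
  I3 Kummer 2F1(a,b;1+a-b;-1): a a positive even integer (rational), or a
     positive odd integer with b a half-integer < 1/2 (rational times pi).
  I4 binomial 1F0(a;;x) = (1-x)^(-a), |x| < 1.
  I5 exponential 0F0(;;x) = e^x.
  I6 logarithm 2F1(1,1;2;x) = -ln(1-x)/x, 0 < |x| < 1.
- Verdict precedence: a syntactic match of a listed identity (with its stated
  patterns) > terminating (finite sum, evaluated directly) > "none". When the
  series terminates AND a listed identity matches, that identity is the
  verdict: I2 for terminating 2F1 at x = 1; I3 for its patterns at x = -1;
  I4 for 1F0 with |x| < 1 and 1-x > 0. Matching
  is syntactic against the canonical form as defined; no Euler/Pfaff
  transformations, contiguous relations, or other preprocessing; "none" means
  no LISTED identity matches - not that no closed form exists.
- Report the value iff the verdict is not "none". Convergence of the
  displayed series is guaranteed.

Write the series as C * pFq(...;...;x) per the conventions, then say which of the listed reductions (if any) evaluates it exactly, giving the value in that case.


x = -\frac{1}{4} here; the reduced form reads 2F1, upper {1, 1}, lower {2}, C = \frac{11}{6}. Verdict: the logarithmic series (I6) fires (the logarithm: parameters (1,1;2), x = -\frac{1}{4}). Value: \frac{22}{3} \cdot \ln\left(\frac{5}{4}\right).

Key observation: with t_0 = \frac{11}{6}, the running product (C = 11/6) telescopes to a rising factorial.
Consecutive-term ratio: r(k) = -\frac{1}{4} * (k+1) (k+1) / [(k+2) (k+1)] - rational; roots negated = parameters, x = -\frac{1}{4}, C = \frac{11}{6}.


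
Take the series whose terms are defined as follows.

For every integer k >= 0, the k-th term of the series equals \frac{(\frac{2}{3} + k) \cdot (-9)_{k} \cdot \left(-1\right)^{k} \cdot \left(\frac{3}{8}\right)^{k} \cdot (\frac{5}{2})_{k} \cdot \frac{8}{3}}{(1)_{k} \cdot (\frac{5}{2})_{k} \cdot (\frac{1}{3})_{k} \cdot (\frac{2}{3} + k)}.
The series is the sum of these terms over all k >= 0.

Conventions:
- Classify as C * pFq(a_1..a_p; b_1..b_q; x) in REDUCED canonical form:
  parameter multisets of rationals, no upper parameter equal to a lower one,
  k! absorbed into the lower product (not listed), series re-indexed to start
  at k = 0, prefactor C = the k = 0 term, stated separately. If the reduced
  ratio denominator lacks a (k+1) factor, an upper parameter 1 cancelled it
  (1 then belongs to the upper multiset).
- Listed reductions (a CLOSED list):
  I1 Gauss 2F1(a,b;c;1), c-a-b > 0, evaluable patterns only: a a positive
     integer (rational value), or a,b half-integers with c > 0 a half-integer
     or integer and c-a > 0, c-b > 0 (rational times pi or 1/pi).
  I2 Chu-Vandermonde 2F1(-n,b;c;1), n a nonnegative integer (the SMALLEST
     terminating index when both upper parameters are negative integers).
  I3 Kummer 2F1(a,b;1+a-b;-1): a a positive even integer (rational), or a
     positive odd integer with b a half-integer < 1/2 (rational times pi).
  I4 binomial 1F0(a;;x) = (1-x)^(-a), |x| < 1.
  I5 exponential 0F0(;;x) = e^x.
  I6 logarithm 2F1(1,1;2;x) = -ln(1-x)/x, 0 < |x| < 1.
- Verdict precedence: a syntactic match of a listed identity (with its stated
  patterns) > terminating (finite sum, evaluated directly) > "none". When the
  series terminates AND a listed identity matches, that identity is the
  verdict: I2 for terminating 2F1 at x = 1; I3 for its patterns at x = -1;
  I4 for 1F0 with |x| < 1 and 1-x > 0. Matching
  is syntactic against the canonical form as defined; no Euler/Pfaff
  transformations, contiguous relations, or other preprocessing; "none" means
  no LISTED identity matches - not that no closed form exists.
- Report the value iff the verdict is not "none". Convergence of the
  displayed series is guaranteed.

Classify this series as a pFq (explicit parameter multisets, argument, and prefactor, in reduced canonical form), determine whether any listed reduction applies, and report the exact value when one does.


This is \frac{8}{3} * 1F1(-9; \frac{1}{3}; -\frac{3}{8}) in reduced canonical form. Verdict: terminating - no listed pattern fits, but -9 in the upper list cuts the series at k = 9; direct evaluation. Exact value: \frac{2252352076988254289}{30632243625984000}.

Structural cue: t_0 being \frac{8}{3}, (1)_k (C = 8/3, x = -3/8) is k! itself.
Ratio: r(k) = -\frac{3}{8} * (k-9) / [(k+\frac{1}{3}) (k+1)] - rational; roots negated = parameters, x = -\frac{3}{8}, C = \frac{8}{3}.


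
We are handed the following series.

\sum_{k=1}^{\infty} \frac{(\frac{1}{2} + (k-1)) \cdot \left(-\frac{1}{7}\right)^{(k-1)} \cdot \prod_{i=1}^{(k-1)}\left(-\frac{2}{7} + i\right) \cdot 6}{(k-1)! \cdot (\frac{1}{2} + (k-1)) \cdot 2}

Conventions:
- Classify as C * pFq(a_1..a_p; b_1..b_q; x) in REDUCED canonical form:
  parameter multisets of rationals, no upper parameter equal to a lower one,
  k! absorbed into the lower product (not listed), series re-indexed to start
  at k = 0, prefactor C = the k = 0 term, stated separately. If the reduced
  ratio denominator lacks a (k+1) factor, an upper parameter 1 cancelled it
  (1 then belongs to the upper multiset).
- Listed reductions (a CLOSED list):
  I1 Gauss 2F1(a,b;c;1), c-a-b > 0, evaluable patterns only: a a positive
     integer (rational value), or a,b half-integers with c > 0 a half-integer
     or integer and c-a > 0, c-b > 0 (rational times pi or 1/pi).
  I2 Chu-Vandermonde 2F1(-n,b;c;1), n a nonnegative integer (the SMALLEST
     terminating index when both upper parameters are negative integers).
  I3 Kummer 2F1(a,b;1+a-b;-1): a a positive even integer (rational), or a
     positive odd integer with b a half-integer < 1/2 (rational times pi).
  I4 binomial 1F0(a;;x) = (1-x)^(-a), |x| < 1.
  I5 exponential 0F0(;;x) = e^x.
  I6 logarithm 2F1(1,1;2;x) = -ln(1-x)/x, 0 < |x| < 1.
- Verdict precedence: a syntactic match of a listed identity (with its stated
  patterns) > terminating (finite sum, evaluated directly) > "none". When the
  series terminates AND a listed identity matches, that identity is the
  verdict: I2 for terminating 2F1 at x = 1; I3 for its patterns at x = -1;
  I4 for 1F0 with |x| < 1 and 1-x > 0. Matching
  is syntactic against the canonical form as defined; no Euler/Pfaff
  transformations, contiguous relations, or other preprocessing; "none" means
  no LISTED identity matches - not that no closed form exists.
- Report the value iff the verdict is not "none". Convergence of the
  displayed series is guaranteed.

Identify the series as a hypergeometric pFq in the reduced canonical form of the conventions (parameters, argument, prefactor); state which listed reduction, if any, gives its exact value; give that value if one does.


This is 3 * 1F0(\frac{5}{7}; -; -\frac{1}{7}) in reduced canonical form. Verdict: this is the I4 binomial reduction (the 1F0 binomial series: exponent -5/7, x = -\frac{1}{7}). Sum: 3 \cdot \left(\frac{8}{7}\right)^{-\frac{5}{7}}.

Key observation: x = -\frac{1}{7} and the constant factors (C = 3, x = -1/7) combine into one prefactor.
Term ratio: r(k) = -\frac{1}{7} * (k+\frac{5}{7}) / [(k+1)] ; factor over Q: parameters, x = -\frac{1}{7}, and C = 3.


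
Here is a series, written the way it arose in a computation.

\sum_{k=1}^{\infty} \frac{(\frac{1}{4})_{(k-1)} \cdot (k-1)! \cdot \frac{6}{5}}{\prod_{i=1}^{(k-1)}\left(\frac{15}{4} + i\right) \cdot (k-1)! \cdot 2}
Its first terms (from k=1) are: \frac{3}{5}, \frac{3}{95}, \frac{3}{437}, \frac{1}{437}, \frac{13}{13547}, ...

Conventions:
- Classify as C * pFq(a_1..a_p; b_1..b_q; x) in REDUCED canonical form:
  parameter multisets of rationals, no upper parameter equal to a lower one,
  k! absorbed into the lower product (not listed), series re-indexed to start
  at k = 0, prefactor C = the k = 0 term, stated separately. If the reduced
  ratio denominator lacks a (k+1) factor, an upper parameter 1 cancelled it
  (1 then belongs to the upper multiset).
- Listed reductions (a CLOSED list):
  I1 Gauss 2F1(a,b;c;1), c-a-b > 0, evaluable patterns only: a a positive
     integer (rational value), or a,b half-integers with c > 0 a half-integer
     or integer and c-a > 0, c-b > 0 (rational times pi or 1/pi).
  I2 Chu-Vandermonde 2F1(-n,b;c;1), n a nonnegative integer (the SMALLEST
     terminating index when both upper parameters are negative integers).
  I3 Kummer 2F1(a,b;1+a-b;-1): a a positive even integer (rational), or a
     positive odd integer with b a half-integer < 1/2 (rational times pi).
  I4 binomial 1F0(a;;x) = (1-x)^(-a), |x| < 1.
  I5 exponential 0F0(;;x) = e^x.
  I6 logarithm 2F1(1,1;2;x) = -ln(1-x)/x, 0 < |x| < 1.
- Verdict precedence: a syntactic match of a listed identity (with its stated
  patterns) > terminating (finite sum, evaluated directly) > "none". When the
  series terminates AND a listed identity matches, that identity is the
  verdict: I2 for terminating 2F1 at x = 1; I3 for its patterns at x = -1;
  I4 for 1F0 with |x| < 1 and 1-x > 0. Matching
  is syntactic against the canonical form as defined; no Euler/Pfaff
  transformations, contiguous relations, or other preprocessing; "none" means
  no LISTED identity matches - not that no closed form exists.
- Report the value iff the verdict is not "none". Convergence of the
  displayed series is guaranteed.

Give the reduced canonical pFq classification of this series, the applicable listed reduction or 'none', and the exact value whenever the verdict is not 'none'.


Canonical form: C = \frac{3}{5} times 2F1 with upper {\frac{1}{4}, 1}, lower {\frac{19}{4}}, x = 1. Verdict: Gauss (I1, integer-parameter pattern) matches (x = 1: the Gamma ratio telescopes since c-a-b = 7/2 > 0 and a = 1 in Z>0). Value: \frac{9}{14}.

First insight: t_0 being \frac{3}{5}, the lower running product (C = 3/5, x = 1) is a rising factorial.
Consecutive-term ratio: r(k) = 1 * (k+\frac{1}{4}) (k+1) / [(k+\frac{19}{4}) (k+1)] - rational in k. x = 1; t_0 = \frac{3}{5}; negate the roots.


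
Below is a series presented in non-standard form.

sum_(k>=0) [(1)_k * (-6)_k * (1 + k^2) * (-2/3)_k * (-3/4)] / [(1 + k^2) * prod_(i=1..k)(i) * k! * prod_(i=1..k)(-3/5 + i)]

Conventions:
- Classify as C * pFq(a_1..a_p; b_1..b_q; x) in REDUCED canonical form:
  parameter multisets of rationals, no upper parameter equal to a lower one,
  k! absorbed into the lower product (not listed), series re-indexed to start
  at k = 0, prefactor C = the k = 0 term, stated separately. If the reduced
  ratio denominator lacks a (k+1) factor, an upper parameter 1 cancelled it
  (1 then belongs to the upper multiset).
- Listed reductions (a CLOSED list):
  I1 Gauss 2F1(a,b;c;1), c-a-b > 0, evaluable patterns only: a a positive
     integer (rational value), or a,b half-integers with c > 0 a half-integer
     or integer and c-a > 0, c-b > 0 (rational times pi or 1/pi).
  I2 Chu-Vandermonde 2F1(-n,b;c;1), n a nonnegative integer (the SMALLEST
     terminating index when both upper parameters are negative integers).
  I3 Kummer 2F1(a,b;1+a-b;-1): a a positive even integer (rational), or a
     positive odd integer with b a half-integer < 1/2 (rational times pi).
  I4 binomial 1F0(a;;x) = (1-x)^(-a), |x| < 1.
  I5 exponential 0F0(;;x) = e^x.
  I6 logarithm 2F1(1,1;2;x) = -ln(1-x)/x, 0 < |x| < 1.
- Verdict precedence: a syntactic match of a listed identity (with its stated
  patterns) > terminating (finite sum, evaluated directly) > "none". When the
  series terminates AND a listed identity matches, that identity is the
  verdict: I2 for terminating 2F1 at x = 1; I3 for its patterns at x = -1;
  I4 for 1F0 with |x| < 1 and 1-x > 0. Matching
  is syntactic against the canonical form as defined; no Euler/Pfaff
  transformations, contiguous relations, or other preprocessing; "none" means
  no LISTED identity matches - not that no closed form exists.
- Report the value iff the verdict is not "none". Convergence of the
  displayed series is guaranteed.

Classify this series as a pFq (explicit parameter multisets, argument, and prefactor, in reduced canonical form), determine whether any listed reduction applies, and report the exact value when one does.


Key observation: from the first term -3/4: the parameter 1 appears in both the upper and lower lists and cancels (alongside the other common factor).
Consecutive-term ratio: r(k) = 1 * (k-6) (k-2/3) / [(k+2/5) (k+1)] - rational in k. x = 1; t_0 = -3/4; negate the roots.

Canonical form: C = -3/4 times 2F1 with upper {-6, -2/3}, lower {2/5}, x = 1. Verdict at x = 1: Chu-Vandermonde (I2) matches (terminating 2F1 at x = 1 with n = 6, b = -2/3, c = 2/5). Exact value: -21485542/3680721.


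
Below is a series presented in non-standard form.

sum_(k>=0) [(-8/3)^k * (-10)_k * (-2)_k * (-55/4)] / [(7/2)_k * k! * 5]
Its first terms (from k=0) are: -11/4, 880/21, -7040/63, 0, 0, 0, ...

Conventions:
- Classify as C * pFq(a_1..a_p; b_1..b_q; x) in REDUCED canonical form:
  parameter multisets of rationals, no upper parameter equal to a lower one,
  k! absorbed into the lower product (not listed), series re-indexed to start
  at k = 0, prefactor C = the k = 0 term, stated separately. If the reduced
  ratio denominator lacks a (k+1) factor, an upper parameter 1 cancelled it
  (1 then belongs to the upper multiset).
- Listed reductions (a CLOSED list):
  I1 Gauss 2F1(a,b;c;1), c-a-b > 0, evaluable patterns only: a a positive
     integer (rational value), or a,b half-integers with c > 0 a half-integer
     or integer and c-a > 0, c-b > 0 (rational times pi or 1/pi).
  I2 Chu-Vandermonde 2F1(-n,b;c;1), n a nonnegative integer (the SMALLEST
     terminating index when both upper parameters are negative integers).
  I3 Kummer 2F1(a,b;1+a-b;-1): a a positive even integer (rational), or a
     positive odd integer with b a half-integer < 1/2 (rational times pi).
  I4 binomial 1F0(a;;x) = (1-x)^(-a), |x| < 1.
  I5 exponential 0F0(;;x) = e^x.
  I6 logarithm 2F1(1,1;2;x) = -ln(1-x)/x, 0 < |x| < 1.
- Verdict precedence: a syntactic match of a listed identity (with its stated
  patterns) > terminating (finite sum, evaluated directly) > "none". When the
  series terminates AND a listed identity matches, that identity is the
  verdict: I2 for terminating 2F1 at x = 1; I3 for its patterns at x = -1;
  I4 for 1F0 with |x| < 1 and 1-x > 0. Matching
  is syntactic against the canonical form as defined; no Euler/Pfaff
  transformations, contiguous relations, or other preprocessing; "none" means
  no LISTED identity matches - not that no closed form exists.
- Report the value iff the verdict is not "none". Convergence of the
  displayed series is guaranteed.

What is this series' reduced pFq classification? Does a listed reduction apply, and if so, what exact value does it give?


Key observation: t_0 being -11/4, the constant factors (C = -11/4) combine into one prefactor.
Term ratio: r(k) = (-8/3) * (k-10) (k-2) / [(k+7/2) (k+1)] - rational in k. x = (-8/3); t_0 = -11/4; negate the roots.

With C = -11/4: the canonical form is 2F1(-10, -2; 7/2; -8/3). Verdict: terminating - no listed pattern fits, but -2 in the upper list cuts the series at k = 2; direct evaluation. Value: -18293/252.


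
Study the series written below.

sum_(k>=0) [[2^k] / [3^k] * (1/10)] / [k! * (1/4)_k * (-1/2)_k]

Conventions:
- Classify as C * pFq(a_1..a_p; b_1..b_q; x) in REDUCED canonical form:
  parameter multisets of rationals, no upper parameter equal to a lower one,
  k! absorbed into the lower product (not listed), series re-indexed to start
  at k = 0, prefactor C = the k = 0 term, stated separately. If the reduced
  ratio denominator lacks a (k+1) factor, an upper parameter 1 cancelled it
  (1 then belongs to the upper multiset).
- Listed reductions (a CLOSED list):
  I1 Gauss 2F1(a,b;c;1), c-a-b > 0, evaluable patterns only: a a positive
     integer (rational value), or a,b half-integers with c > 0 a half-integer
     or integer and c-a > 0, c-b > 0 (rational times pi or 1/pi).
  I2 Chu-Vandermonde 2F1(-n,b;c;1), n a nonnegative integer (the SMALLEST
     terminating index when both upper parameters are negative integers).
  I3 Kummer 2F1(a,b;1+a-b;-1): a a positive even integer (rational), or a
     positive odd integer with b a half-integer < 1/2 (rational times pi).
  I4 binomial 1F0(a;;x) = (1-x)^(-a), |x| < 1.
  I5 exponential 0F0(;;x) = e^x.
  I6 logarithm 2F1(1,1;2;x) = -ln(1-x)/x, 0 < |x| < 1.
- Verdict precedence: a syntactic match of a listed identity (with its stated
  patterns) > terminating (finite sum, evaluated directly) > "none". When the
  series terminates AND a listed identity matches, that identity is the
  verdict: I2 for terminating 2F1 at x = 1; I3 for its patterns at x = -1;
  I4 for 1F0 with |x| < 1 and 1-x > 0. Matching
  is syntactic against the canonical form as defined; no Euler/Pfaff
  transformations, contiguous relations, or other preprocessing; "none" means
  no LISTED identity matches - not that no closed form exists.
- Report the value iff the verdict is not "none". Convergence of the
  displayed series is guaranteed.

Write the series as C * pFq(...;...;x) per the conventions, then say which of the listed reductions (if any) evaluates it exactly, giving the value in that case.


Reduced: x = 2/3, 0F2, upper = {-}, lower = {-1/2, 1/4}, C = 1/10. Verdict: none here - no I1-I6 shape fits x = 2/3 with lower {-1/2, 1/4}.

Key step: t_0 = 1/10 here, and the two geometric factors (C = 1/10) combine into one argument.
Adjacent-term ratio: r(k) = (2/3) * 1 / [(k-1/2) (k+1/4) (k+1)] - rational in k, leading ratio (2/3); with t_0 = 1/10, classification follows.


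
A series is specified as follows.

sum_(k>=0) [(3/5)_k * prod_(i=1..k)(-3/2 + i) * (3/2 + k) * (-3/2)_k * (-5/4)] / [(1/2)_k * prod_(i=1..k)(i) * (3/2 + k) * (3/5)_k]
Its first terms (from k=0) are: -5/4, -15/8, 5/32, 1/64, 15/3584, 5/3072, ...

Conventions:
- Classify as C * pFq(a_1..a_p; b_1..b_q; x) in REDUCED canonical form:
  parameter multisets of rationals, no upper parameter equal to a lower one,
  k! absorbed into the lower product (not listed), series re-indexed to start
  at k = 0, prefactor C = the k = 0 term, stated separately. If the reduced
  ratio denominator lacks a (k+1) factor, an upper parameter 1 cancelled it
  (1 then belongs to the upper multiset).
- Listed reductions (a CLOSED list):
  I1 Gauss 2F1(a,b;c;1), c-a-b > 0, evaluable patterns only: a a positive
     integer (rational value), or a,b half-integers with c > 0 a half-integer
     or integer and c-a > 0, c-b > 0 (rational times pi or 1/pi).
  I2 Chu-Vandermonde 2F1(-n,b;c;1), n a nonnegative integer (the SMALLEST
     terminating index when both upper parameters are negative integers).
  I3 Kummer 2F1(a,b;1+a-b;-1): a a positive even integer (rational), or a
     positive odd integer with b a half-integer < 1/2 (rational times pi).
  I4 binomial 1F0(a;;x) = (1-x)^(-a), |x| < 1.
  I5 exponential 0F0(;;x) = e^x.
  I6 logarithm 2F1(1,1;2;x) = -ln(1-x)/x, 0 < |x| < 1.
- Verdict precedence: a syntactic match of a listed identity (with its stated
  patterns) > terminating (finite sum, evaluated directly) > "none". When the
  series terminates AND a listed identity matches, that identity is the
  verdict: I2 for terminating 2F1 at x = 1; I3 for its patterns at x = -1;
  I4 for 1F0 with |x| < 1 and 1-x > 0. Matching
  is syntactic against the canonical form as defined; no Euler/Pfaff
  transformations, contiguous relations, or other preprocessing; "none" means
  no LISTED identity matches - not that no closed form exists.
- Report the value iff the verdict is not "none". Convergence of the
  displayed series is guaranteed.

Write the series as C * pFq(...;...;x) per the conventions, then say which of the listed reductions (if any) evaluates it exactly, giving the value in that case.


Canonical form: C = -5/4 times 2F1 with upper {-3/2, -1/2}, lower {1/2}, x = 1. Verdict at x = 1: Gauss (I1, half-integer pattern) matches (x = 1; upper {-3/2, -1/2} half-integers, c = 1/2 in the evaluable pattern). Sum: (-15/16) * pi.

Key observation: t_0 = -5/4 here, and the product of the first k integers (C = -5/4) is k!.
Term ratio: r(k) = 1 * (k-3/2) (k-1/2) / [(k+1/2) (k+1)] - rational in k. x = 1; t_0 = -5/4; negate the roots.


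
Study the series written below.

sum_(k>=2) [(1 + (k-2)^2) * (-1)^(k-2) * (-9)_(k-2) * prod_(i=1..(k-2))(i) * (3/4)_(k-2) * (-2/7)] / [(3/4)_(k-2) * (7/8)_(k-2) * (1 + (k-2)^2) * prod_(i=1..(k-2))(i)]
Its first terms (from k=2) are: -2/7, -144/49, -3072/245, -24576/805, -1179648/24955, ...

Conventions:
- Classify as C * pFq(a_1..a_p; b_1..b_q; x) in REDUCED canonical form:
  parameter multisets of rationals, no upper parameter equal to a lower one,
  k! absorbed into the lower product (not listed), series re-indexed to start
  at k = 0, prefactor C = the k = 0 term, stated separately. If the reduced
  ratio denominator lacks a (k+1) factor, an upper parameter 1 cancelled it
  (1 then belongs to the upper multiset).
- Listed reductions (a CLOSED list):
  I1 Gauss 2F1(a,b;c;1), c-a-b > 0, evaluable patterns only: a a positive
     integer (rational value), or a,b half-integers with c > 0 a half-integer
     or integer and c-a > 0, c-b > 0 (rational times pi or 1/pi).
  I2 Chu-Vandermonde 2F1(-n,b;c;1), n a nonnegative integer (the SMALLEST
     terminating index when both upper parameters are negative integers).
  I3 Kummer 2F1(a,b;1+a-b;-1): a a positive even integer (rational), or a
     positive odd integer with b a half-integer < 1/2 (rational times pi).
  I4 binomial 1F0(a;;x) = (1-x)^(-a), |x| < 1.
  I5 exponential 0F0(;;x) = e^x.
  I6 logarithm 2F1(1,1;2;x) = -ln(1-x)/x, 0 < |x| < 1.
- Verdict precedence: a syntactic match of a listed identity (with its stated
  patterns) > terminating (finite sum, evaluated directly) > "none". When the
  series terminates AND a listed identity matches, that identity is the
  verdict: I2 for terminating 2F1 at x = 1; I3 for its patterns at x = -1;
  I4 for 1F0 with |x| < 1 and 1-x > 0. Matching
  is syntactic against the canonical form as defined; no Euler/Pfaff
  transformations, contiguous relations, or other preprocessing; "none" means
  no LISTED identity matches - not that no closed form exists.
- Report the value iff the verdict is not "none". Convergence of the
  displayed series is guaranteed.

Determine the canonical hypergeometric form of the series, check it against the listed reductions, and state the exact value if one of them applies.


First insight: t_0 being -2/7, striking the common factor k^2 + 1 reduces the term (prefactor -2/7).
Step ratio: r(k) = (-1) * (k-9) (k+1) / [(k+7/8) (k+1)] - rational in k, leading ratio (-1); with t_0 = -2/7, classification follows.

At argument -1: a 2F1 with upper {-9, 1}, lower {7/8}, scaled by C = -2/7. Verdict: terminating - upper parameter -9 makes this a finite sum (last index 9), evaluated exactly. Sum: -16132377374186/83358109835.
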